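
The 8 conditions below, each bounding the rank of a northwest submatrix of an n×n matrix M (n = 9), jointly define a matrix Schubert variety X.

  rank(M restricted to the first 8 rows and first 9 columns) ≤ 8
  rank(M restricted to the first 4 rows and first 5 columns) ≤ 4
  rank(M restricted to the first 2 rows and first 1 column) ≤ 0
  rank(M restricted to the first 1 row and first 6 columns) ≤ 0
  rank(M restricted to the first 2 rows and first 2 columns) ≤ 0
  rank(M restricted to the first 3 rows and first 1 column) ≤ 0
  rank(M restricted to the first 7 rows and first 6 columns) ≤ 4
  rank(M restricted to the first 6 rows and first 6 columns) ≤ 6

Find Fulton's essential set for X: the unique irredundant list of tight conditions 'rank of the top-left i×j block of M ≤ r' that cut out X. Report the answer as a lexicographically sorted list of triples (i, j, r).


Rank table r_w(9×9) implied by the 8 constraints:

  R[1]: 0, 0, 0, 0, 0, 0, 1, 1, 1
  R[2]: 0, 0, 1, 1, 1, 1, 2, 2, 2
  R[3]: 0, 1, 2, 2, 2, 2, 3, 3, 3
  R[4]: 1, 2, 3, 3, 3, 3, 4, 4, 4
  R[5]: 1, 2, 3, 4, 4, 4, 5, 5, 5
  R[6]: 1, 2, 3, 4, 4, 4, 5, 6, 6
  R[7]: 1, 2, 3, 4, 4, 4, 5, 6, 7
  R[8]: 1, 2, 3, 4, 5, 5, 6, 7, 8
  R[9]: 1, 2, 3, 4, 5, 6, 7, 8, 9

second differences of R give the permutation w = (7, 3, 2, 1, 4, 8, 9, 5, 6).

|D(w)|=13, |Ess(w)|=4:

[(1, 6, 0), (2, 2, 0), (3, 1, 0), (7, 6, 4)]


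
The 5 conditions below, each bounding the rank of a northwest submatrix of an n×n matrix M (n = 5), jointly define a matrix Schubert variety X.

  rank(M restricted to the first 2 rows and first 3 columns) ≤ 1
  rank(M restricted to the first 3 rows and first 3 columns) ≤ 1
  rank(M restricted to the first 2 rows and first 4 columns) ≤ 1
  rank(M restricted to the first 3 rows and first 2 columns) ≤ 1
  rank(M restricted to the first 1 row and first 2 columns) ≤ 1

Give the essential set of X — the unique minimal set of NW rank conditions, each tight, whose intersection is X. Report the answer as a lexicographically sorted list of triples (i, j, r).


Rank table r_w(5×5) implied by the 5 constraints:

  R[1]: 1, 1, 1, 1, 1
  R[2]: 1, 1, 1, 1, 2
  R[3]: 1, 1, 1, 2, 3
  R[4]: 1, 2, 2, 3, 4
  R[5]: 1, 2, 3, 4, 5

second differences of R give the permutation w = (1, 5, 4, 2, 3).

|D(w)|=5, |Ess(w)|=2:

[(2, 4, 1), (3, 3, 1)]


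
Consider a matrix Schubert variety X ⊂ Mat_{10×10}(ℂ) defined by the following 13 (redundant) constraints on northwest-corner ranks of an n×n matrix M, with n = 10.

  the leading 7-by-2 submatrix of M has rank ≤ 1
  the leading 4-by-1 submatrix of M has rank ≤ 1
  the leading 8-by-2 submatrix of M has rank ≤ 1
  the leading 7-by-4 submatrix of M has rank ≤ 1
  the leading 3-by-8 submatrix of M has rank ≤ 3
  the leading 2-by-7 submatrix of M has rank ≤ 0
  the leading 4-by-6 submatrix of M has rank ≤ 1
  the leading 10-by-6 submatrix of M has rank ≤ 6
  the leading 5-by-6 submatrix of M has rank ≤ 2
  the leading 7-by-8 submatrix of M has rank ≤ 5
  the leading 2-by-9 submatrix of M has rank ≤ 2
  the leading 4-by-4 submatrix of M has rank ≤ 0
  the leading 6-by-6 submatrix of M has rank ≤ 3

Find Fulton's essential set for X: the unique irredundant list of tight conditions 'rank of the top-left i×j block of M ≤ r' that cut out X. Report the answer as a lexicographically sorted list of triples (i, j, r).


Recovering R(i,j) via the rank-extension bound from the 13 conditions:

  R[1]: 0 0 0 0 0 0 0 1 1 1
  R[2]: 0 0 0 0 0 0 0 1 2 2
  R[3]: 0 0 0 0 1 1 1 2 3 3
  R[4]: 0 0 0 0 1 1 2 3 4 4
  R[5]: 1 1 1 1 2 2 3 4 5 5
  R[6]: 1 1 1 1 2 3 4 5 6 6
  R[7]: 1 1 1 1 2 3 4 5 6 7
  R[8]: 1 1 2 2 3 4 5 6 7 8
  R[9]: 1 2 3 3 4 5 6 7 8 9
  R[10]: 1 2 3 4 5 6 7 8 9 10

reading off 1-entries of Δ²R: w = (8, 9, 5, 7, 1, 6, 10, 3, 2, 4).

Fulton essential set (5 of the 30 Rothe cells):

[(2, 7, 0), (4, 4, 0), (4, 6, 1), (7, 4, 1), (8, 2, 1)]


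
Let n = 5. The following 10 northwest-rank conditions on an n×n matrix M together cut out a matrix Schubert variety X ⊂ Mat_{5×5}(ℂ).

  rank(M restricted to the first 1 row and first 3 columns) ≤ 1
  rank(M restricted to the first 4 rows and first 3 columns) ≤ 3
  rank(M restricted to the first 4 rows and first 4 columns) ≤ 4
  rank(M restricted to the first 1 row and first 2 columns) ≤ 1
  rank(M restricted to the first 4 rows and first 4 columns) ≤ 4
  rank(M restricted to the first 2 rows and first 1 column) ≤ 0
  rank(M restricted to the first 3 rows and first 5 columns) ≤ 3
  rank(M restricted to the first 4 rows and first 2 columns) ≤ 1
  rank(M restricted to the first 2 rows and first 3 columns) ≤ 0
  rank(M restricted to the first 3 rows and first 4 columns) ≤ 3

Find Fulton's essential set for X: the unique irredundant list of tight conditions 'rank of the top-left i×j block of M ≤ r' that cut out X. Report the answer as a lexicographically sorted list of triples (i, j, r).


The tightest implied rank at each (i,j), from the 10 conditions:

  R[1]: 0  0  0  1  1
  R[2]: 0  0  0  1  2
  R[3]: 1  1  1  2  3
  R[4]: 1  1  2  3  4
  R[5]: 1  2  3  4  5

second differences of R give the permutation w = (4, 5, 1, 3, 2).

2 SE-corners of the 7-cell Rothe diagram give Ess(w):

[(2, 3, 0), (4, 2, 1)]


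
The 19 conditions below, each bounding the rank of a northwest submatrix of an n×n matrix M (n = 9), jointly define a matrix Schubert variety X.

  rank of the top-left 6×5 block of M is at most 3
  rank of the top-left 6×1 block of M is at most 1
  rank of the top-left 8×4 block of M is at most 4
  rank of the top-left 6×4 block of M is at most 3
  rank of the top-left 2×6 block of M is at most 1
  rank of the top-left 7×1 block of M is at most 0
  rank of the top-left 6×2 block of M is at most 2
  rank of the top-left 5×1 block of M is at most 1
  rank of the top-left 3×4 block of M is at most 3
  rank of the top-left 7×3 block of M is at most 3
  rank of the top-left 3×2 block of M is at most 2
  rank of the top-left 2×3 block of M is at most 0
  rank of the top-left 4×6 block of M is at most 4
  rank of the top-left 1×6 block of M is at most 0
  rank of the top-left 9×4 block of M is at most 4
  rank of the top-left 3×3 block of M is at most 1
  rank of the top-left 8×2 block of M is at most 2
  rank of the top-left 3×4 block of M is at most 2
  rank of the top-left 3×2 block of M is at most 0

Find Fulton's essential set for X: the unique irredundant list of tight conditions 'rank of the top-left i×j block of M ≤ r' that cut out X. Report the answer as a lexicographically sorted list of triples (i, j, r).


Recovering R(i,j) via the rank-extension bound from the 19 conditions:

  i=1: 0  0  0  0  0  0  1  1  1
  i=2: 0  0  0  1  1  1  2  2  2
  i=3: 0  0  1  2  2  2  3  3  3
  i=4: 0  1  2  3  3  3  4  4  4
  i=5: 0  1  2  3  3  4  5  5  5
  i=6: 0  1  2  3  3  4  5  6  6
  i=7: 0  1  2  3  4  5  6  7  7
  i=8: 1  2  3  4  5  6  7  8  8
  i=9: 1  2  3  4  5  6  7  8  9

giving w = (7, 4, 3, 2, 6, 8, 5, 1, 9) via Δ²R.

Rothe diagram D(w) (17 cells), 5 SE-corners (essential conditions):

[(1, 6, 0), (2, 3, 0), (3, 2, 0), (6, 5, 3), (7, 1, 0)]


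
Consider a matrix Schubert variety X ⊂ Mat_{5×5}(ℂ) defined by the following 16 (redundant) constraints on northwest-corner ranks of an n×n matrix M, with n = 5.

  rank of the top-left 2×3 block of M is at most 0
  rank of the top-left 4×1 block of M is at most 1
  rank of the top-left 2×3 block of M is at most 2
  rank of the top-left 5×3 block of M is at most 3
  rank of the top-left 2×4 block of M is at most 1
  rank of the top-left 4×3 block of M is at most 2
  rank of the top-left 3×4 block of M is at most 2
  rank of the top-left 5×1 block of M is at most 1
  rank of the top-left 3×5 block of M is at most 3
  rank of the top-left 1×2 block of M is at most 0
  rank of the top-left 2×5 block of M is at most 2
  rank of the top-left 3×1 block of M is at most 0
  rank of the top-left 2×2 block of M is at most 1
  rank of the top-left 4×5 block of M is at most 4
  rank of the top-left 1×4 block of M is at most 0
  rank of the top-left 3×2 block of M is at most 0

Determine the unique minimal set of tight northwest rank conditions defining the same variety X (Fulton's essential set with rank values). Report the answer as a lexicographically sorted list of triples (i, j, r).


Reconstructing r_w from the 16 given conditions:

  i=1: 0  0  0  0  1
  i=2: 0  0  0  1  2
  i=3: 0  0  1  2  3
  i=4: 1  1  2  3  4
  i=5: 1  2  3  4  5

hence w(1..5) = (5, 4, 3, 1, 2).

|D(w)|=9, |Ess(w)|=3:

[(1, 4, 0), (2, 3, 0), (3, 2, 0)]


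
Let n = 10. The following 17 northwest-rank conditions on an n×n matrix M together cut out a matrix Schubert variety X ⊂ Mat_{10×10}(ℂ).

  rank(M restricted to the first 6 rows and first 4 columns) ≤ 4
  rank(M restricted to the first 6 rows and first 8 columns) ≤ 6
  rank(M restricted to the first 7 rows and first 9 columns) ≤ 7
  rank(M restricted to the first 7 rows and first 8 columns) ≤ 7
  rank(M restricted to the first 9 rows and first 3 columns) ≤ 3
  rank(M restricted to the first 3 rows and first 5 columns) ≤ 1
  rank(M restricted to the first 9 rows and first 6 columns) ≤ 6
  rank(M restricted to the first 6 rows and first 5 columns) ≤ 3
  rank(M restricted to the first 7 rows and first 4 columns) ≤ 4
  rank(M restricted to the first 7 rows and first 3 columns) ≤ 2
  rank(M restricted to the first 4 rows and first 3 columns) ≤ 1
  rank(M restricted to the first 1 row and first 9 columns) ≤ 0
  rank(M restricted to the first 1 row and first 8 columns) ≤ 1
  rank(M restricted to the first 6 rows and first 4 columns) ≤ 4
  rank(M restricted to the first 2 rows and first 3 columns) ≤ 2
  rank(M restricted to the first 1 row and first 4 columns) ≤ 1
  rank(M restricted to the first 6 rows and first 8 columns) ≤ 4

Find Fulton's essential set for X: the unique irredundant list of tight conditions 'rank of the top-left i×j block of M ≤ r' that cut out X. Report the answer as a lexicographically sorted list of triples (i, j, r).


Propagating the 17 rank bounds to every northwest block:

  i=1: 0 | 0 | 0 | 0 | 0 | 0 | 0 | 0 | 0 | 1
  i=2: 1 | 1 | 1 | 1 | 1 | 1 | 1 | 1 | 1 | 2
  i=3: 1 | 1 | 1 | 1 | 1 | 2 | 2 | 2 | 2 | 3
  i=4: 1 | 1 | 1 | 2 | 2 | 3 | 3 | 3 | 3 | 4
  i=5: 1 | 2 | 2 | 3 | 3 | 4 | 4 | 4 | 4 | 5
  i=6: 1 | 2 | 2 | 3 | 3 | 4 | 4 | 4 | 5 | 6
  i=7: 1 | 2 | 2 | 3 | 4 | 5 | 5 | 5 | 6 | 7
  i=8: 1 | 2 | 3 | 4 | 5 | 6 | 6 | 6 | 7 | 8
  i=9: 1 | 2 | 3 | 4 | 5 | 6 | 7 | 7 | 8 | 9
  i=10: 1 | 2 | 3 | 4 | 5 | 6 | 7 | 8 | 9 | 10

second differences of R give the permutation w = (10, 1, 6, 4, 2, 9, 5, 3, 7, 8).

Rothe diagram D(w) (20 cells), 6 SE-corners (essential conditions):

[(1, 9, 0), (3, 5, 1), (4, 3, 1), (6, 5, 3), (6, 8, 4), (7, 3, 2)]


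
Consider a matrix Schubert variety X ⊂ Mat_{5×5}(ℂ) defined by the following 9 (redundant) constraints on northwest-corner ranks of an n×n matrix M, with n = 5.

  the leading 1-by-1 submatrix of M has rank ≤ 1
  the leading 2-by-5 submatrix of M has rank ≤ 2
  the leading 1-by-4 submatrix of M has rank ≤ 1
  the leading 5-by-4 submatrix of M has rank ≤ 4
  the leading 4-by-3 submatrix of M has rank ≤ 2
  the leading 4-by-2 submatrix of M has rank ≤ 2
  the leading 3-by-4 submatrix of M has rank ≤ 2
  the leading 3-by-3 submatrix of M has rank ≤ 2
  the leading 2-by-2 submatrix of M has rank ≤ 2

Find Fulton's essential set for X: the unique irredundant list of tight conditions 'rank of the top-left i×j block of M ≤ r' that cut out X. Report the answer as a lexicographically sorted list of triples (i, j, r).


Recovering R(i,j) via the rank-extension bound from the 9 conditions:

  i=1: 1 | 1 | 1 | 1 | 1
  i=2: 1 | 2 | 2 | 2 | 2
  i=3: 1 | 2 | 2 | 2 | 3
  i=4: 1 | 2 | 2 | 3 | 4
  i=5: 1 | 2 | 3 | 4 | 5

the unique w with this rank table is (1, 2, 5, 4, 3).

Rothe diagram D(w) (3 cells), 2 SE-corners (essential conditions):

[(3, 4, 2), (4, 3, 2)]


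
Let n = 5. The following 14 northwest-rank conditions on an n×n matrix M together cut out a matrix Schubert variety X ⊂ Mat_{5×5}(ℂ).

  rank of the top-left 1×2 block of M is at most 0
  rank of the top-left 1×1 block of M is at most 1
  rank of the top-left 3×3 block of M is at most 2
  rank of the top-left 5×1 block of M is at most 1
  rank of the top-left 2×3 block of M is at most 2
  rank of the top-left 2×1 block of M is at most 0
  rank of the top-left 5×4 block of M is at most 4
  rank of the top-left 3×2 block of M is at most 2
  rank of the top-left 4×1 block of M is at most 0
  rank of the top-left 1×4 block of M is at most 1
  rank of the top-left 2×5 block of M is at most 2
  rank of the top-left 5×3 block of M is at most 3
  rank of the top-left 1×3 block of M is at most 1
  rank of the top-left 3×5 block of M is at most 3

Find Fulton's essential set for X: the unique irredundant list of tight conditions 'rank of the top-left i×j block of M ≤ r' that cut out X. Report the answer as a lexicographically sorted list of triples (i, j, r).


Computing R[i][j] = min implied NW-rank bound (n=5, 14 conditions):

  0 | 0 | 1 | 1 | 1
  0 | 1 | 2 | 2 | 2
  0 | 1 | 2 | 3 | 3
  0 | 1 | 2 | 3 | 4
  1 | 2 | 3 | 4 | 5

the unique w with this rank table is (3, 2, 4, 5, 1).

|D(w)|=5, |Ess(w)|=2:

[(1, 2, 0), (4, 1, 0)]


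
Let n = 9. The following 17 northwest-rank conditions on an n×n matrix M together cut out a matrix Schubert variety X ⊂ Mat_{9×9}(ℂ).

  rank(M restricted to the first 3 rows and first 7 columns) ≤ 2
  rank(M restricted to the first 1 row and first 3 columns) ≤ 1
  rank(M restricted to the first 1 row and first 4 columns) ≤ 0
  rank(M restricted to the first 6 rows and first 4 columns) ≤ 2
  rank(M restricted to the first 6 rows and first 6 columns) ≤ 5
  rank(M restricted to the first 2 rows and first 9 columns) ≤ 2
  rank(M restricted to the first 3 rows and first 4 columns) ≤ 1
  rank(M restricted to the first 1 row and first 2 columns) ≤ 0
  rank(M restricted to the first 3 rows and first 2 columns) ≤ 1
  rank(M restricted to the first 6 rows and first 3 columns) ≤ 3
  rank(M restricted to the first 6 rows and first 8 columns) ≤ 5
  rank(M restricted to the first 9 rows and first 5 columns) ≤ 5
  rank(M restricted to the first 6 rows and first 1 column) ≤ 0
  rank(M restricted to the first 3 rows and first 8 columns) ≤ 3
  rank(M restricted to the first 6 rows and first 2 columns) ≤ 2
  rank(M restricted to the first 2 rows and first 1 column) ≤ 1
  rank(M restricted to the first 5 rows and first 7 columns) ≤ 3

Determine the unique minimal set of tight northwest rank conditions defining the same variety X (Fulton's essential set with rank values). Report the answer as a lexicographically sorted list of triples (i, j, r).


Rank table r_w(9×9) implied by the 17 constraints:

  row 1: 0, 0, 0, 0, 1, 1, 1, 1, 1
  row 2: 0, 1, 1, 1, 2, 2, 2, 2, 2
  row 3: 0, 1, 1, 1, 2, 2, 2, 3, 3
  row 4: 0, 1, 2, 2, 3, 3, 3, 4, 4
  row 5: 0, 1, 2, 2, 3, 3, 3, 4, 5
  row 6: 0, 1, 2, 2, 3, 4, 4, 5, 6
  row 7: 1, 2, 3, 3, 4, 5, 5, 6, 7
  row 8: 1, 2, 3, 4, 5, 6, 6, 7, 8
  row 9: 1, 2, 3, 4, 5, 6, 7, 8, 9

second differences of R give the permutation w = (5, 2, 8, 3, 9, 6, 1, 4, 7).

ℓ(w)=17; the 6 essential cells (i,j,r):

[(1, 4, 0), (3, 4, 1), (3, 7, 2), (5, 7, 3), (6, 1, 0), (6, 4, 2)]


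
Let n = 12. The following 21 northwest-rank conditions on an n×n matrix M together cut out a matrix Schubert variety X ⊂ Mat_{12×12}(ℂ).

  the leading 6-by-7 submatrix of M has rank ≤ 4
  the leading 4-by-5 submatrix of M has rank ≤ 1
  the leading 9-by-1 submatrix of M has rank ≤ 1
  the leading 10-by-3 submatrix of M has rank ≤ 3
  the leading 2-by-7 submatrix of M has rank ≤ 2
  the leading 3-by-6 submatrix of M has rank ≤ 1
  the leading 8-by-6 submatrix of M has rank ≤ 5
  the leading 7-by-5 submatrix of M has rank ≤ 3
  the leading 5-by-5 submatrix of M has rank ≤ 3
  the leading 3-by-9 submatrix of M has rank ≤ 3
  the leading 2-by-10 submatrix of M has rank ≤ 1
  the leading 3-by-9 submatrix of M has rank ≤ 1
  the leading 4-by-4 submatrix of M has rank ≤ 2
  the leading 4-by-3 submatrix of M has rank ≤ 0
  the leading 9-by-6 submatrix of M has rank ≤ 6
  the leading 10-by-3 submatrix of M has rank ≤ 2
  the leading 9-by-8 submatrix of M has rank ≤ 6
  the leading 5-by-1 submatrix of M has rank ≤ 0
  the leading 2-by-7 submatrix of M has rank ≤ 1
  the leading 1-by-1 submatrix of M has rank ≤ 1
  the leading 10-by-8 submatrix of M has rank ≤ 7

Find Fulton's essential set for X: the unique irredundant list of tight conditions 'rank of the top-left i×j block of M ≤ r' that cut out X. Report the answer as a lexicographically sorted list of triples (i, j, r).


Computing R[i][j] = min implied NW-rank bound (n=12, 21 conditions):

  row 1: 0  0  0  1  1  1  1  1  1  1  1  1
  row 2: 0  0  0  1  1  1  1  1  1  1  2  2
  row 3: 0  0  0  1  1  1  1  1  1  2  3  3
  row 4: 0  0  0  1  1  2  2  2  2  3  4  4
  row 5: 0  1  1  2  2  3  3  3  3  4  5  5
  row 6: 1  2  2  3  3  4  4  4  4  5  6  6
  row 7: 1  2  2  3  3  4  5  5  5  6  7  7
  row 8: 1  2  2  3  4  5  6  6  6  7  8  8
  row 9: 1  2  2  3  4  5  6  6  7  8  9  9
  row 10: 1  2  2  3  4  5  6  7  8  9  10  10
  row 11: 1  2  3  4  5  6  7  8  9  10  11  11
  row 12: 1  2  3  4  5  6  7  8  9  10  11  12

the unique w with this rank table is (4, 11, 10, 6, 2, 1, 7, 5, 9, 8, 3, 12).

Fulton essential set (8 of the 31 Rothe cells):

[(2, 10, 1), (3, 9, 1), (4, 3, 0), (4, 5, 1), (5, 1, 0), (7, 5, 3), (9, 8, 6), (10, 3, 2)]


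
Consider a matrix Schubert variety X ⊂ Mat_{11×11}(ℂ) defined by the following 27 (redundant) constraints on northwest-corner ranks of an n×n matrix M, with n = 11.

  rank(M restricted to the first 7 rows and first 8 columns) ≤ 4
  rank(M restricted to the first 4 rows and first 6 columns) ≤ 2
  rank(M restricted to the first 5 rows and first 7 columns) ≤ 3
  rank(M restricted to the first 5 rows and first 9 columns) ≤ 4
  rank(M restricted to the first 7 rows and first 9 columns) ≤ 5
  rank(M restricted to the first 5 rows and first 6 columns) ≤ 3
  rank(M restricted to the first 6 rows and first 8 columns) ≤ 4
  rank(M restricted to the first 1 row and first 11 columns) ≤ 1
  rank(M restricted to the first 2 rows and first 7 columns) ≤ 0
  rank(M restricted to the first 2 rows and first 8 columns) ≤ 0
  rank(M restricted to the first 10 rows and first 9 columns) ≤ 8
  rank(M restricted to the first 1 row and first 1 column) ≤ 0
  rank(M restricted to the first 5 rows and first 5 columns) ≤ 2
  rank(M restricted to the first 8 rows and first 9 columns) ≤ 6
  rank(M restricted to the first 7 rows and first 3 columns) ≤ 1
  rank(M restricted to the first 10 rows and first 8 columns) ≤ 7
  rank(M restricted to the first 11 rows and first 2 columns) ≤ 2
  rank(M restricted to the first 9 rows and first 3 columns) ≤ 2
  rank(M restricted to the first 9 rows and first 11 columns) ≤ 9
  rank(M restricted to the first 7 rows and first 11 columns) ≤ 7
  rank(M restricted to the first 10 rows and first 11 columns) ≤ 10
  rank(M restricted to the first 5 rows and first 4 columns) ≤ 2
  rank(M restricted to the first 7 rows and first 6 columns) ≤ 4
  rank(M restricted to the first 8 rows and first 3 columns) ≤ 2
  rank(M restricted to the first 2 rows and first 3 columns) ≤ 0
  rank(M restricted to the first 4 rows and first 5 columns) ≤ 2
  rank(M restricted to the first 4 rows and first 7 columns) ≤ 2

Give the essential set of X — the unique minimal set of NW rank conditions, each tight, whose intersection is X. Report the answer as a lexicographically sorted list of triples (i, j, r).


Computing R[i][j] = min implied NW-rank bound (n=11, 27 conditions):

  row 1: 0, 0, 0, 0, 0, 0, 0, 0, 1, 1, 1
  row 2: 0, 0, 0, 0, 0, 0, 0, 0, 1, 2, 2
  row 3: 1, 1, 1, 1, 1, 1, 1, 1, 2, 3, 3
  row 4: 1, 1, 1, 2, 2, 2, 2, 2, 3, 4, 4
  row 5: 1, 1, 1, 2, 2, 3, 3, 3, 4, 5, 5
  row 6: 1, 1, 1, 2, 3, 4, 4, 4, 5, 6, 6
  row 7: 1, 1, 1, 2, 3, 4, 4, 4, 5, 6, 7
  row 8: 1, 2, 2, 3, 4, 5, 5, 5, 6, 7, 8
  row 9: 1, 2, 2, 3, 4, 5, 6, 6, 7, 8, 9
  row 10: 1, 2, 3, 4, 5, 6, 7, 7, 8, 9, 10
  row 11: 1, 2, 3, 4, 5, 6, 7, 8, 9, 10, 11

the unique w with this rank table is (9, 10, 1, 4, 6, 5, 11, 2, 7, 3, 8).

|D(w)|=28, |Ess(w)|=5:

[(2, 8, 0), (5, 5, 2), (7, 3, 1), (7, 8, 4), (9, 3, 2)]


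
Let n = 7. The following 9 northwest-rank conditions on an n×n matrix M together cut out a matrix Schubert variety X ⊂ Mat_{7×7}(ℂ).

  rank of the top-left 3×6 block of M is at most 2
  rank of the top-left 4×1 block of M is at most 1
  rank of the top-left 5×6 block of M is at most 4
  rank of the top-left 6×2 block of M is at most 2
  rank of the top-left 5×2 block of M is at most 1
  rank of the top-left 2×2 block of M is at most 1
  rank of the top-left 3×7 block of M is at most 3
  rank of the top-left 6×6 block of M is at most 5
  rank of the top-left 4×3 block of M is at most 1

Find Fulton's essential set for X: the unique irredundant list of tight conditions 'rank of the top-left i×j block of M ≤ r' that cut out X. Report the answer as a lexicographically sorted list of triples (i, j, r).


Rank table r_w(7×7) implied by the 9 constraints:

  1 1 1 1 1 1 1
  1 1 1 2 2 2 2
  1 1 1 2 2 2 3
  1 1 1 2 3 3 4
  1 1 2 3 4 4 5
  1 2 3 4 5 5 6
  1 2 3 4 5 6 7

second differences of R give the permutation w = (1, 4, 7, 5, 3, 2, 6).

Fulton essential set (3 of the 9 Rothe cells):

[(3, 6, 2), (4, 3, 1), (5, 2, 1)]


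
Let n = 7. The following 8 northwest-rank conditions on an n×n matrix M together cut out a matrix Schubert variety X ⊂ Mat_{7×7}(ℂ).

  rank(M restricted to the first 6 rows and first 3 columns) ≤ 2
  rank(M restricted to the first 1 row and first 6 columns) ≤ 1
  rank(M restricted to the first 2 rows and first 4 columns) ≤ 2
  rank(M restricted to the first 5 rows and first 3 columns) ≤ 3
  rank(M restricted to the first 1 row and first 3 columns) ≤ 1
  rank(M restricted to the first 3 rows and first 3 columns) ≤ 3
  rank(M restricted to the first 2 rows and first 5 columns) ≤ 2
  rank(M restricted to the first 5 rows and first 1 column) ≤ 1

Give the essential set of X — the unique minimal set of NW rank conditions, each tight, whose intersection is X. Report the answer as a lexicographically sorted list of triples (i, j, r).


Propagating the 8 rank bounds to every northwest block:

  1, 1, 1, 1, 1, 1, 1
  1, 2, 2, 2, 2, 2, 2
  1, 2, 2, 3, 3, 3, 3
  1, 2, 2, 3, 4, 4, 4
  1, 2, 2, 3, 4, 5, 5
  1, 2, 2, 3, 4, 5, 6
  1, 2, 3, 4, 5, 6, 7

giving w = (1, 2, 4, 5, 6, 7, 3) via Δ²R.

|D(w)|=4, |Ess(w)|=1:

[(6, 3, 2)]


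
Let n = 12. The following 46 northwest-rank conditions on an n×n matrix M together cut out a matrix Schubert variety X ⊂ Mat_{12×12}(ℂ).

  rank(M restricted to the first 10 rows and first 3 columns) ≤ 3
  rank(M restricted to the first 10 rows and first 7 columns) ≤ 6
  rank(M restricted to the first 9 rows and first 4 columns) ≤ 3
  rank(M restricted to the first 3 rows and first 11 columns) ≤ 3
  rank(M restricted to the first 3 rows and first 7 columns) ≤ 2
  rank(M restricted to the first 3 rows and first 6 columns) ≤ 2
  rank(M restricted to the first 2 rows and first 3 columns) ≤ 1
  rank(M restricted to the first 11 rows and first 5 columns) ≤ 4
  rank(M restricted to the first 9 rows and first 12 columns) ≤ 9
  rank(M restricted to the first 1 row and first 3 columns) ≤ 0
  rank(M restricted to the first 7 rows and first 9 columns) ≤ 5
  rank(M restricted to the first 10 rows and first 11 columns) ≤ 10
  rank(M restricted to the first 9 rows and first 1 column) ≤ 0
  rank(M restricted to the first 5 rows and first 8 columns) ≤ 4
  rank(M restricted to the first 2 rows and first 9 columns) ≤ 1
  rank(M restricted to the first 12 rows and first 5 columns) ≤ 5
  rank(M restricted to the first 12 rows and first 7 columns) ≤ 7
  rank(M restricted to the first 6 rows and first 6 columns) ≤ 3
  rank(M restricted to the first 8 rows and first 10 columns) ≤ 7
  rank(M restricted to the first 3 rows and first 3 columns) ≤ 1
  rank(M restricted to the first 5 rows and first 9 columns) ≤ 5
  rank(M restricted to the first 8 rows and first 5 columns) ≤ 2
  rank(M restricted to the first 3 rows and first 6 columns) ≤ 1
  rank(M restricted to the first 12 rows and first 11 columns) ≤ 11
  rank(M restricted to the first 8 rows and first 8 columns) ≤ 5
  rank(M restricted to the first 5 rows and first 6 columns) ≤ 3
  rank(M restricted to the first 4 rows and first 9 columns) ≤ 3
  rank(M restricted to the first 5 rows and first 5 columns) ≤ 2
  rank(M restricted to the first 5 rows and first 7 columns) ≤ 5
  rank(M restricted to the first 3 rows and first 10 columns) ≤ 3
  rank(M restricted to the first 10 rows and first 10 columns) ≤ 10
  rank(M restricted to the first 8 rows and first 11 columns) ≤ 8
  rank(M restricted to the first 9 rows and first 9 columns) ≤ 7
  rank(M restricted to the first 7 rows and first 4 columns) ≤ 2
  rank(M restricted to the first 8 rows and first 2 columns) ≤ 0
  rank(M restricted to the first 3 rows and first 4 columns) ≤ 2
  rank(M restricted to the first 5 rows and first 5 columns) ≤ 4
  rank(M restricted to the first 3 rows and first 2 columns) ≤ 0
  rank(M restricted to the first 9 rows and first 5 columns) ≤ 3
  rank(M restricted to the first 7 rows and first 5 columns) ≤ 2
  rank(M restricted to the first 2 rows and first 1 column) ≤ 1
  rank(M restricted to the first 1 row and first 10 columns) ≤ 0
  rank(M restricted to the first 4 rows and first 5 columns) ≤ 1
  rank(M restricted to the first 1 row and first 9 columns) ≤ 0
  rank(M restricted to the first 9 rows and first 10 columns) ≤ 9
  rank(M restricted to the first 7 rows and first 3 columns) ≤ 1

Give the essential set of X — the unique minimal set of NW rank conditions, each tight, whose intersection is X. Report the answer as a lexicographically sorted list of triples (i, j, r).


Computing R[i][j] = min implied NW-rank bound (n=12, 46 conditions):

  row 1: 0  0  0  0  0  0  0  0  0  0  1  1
  row 2: 0  0  1  1  1  1  1  1  1  1  2  2
  row 3: 0  0  1  1  1  1  2  2  2  2  3  3
  row 4: 0  0  1  1  1  2  3  3  3  3  4  4
  row 5: 0  0  1  2  2  3  4  4  4  4  5  5
  row 6: 0  0  1  2  2  3  4  5  5  5  6  6
  row 7: 0  0  1  2  2  3  4  5  5  6  7  7
  row 8: 0  0  1  2  2  3  4  5  6  7  8  8
  row 9: 0  1  2  3  3  4  5  6  7  8  9  9
  row 10: 1  2  3  4  4  5  6  7  8  9  10  10
  row 11: 1  2  3  4  4  5  6  7  8  9  10  11
  row 12: 1  2  3  4  5  6  7  8  9  10  11  12

giving w = (11, 3, 7, 6, 4, 8, 10, 9, 2, 1, 12, 5) via Δ²R.

Fulton essential set (8 of the 35 Rothe cells):

[(1, 10, 0), (3, 6, 1), (4, 5, 1), (7, 9, 5), (8, 2, 0), (8, 5, 2), (9, 1, 0), (11, 5, 4)]


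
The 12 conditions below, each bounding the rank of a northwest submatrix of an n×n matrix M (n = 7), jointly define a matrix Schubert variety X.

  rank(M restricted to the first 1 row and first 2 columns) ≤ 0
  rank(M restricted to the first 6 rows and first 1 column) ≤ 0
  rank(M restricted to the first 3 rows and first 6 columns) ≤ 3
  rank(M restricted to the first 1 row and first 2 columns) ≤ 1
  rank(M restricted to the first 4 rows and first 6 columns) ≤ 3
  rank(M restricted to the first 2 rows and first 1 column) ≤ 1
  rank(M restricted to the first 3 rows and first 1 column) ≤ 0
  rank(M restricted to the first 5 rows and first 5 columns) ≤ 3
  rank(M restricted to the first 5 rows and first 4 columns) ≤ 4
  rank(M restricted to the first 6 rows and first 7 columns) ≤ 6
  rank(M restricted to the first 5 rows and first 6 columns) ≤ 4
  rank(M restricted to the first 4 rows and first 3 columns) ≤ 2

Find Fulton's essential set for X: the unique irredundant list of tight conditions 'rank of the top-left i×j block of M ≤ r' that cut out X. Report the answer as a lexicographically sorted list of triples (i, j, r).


The tightest implied rank at each (i,j), from the 12 conditions:

  0  0  1  1  1  1  1
  0  1  2  2  2  2  2
  0  1  2  3  3  3  3
  0  1  2  3  3  3  4
  0  1  2  3  3  4  5
  0  1  2  3  4  5  6
  1  2  3  4  5  6  7

hence w(1..7) = (3, 2, 4, 7, 6, 5, 1).

Fulton essential set (4 of the 10 Rothe cells):

[(1, 2, 0), (4, 6, 3), (5, 5, 3), (6, 1, 0)]


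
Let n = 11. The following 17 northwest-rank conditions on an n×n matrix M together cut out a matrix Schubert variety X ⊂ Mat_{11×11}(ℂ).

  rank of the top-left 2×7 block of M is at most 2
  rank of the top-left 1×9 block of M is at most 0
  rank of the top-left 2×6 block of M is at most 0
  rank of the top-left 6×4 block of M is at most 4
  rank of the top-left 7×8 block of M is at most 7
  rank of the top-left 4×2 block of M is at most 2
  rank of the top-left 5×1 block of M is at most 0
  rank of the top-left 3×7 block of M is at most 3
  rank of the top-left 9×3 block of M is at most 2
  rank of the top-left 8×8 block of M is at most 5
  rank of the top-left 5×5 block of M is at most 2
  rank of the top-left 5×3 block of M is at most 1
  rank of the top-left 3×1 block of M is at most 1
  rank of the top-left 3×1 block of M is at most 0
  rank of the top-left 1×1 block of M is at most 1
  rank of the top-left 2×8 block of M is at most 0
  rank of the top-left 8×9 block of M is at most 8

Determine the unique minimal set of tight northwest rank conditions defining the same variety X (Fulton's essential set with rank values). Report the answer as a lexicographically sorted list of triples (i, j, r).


Propagating the 17 rank bounds to every northwest block:

  0 | 0 | 0 | 0 | 0 | 0 | 0 | 0 | 0 | 1 | 1
  0 | 0 | 0 | 0 | 0 | 0 | 0 | 0 | 1 | 2 | 2
  0 | 1 | 1 | 1 | 1 | 1 | 1 | 1 | 2 | 3 | 3
  0 | 1 | 1 | 2 | 2 | 2 | 2 | 2 | 3 | 4 | 4
  0 | 1 | 1 | 2 | 2 | 3 | 3 | 3 | 4 | 5 | 5
  1 | 2 | 2 | 3 | 3 | 4 | 4 | 4 | 5 | 6 | 6
  1 | 2 | 2 | 3 | 4 | 5 | 5 | 5 | 6 | 7 | 7
  1 | 2 | 2 | 3 | 4 | 5 | 5 | 5 | 6 | 7 | 8
  1 | 2 | 2 | 3 | 4 | 5 | 6 | 6 | 7 | 8 | 9
  1 | 2 | 3 | 4 | 5 | 6 | 7 | 7 | 8 | 9 | 10
  1 | 2 | 3 | 4 | 5 | 6 | 7 | 8 | 9 | 10 | 11

so w = (10, 9, 2, 4, 6, 1, 5, 11, 7, 3, 8).

Fulton essential set (7 of the 28 Rothe cells):

[(1, 9, 0), (2, 8, 0), (5, 1, 0), (5, 3, 1), (5, 5, 2), (8, 8, 5), (9, 3, 2)]


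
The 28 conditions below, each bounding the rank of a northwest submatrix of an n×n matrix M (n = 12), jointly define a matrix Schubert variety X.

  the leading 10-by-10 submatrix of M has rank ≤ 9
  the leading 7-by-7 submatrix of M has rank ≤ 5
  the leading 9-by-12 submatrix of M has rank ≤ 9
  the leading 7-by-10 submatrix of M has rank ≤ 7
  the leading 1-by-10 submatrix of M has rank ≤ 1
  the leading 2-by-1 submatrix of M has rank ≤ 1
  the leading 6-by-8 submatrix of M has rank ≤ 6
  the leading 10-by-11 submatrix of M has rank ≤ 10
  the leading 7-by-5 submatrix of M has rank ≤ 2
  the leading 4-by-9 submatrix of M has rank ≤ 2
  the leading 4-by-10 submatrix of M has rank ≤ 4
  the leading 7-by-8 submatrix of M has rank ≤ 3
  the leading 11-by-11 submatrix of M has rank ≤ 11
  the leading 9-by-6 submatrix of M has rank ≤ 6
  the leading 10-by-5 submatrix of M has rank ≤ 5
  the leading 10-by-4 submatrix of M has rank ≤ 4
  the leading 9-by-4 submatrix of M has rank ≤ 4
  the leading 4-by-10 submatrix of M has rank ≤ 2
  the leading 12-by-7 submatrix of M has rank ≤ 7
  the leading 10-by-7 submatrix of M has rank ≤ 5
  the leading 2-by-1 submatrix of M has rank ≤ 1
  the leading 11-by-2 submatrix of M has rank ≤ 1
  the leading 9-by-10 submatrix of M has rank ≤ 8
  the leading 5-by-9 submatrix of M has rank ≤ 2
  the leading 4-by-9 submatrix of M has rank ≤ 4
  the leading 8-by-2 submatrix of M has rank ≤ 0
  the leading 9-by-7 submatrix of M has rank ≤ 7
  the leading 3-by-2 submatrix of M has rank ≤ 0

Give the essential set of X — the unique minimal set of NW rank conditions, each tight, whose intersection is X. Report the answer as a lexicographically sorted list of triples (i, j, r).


Rank table r_w(12×12) implied by the 28 constraints:

  row 1: 0 | 0 | 1 | 1 | 1 | 1 | 1 | 1 | 1 | 1 | 1 | 1
  row 2: 0 | 0 | 1 | 2 | 2 | 2 | 2 | 2 | 2 | 2 | 2 | 2
  row 3: 0 | 0 | 1 | 2 | 2 | 2 | 2 | 2 | 2 | 2 | 3 | 3
  row 4: 0 | 0 | 1 | 2 | 2 | 2 | 2 | 2 | 2 | 2 | 3 | 4
  row 5: 0 | 0 | 1 | 2 | 2 | 2 | 2 | 2 | 2 | 3 | 4 | 5
  row 6: 0 | 0 | 1 | 2 | 2 | 3 | 3 | 3 | 3 | 4 | 5 | 6
  row 7: 0 | 0 | 1 | 2 | 2 | 3 | 3 | 3 | 4 | 5 | 6 | 7
  row 8: 0 | 0 | 1 | 2 | 3 | 4 | 4 | 4 | 5 | 6 | 7 | 8
  row 9: 1 | 1 | 2 | 3 | 4 | 5 | 5 | 5 | 6 | 7 | 8 | 9
  row 10: 1 | 1 | 2 | 3 | 4 | 5 | 5 | 6 | 7 | 8 | 9 | 10
  row 11: 1 | 1 | 2 | 3 | 4 | 5 | 6 | 7 | 8 | 9 | 10 | 11
  row 12: 1 | 2 | 3 | 4 | 5 | 6 | 7 | 8 | 9 | 10 | 11 | 12

the unique w with this rank table is (3, 4, 11, 12, 10, 6, 9, 5, 1, 8, 7, 2).

Fulton essential set (7 of the 40 Rothe cells):

[(4, 10, 2), (5, 9, 2), (7, 5, 2), (7, 8, 3), (8, 2, 0), (10, 7, 5), (11, 2, 1)]


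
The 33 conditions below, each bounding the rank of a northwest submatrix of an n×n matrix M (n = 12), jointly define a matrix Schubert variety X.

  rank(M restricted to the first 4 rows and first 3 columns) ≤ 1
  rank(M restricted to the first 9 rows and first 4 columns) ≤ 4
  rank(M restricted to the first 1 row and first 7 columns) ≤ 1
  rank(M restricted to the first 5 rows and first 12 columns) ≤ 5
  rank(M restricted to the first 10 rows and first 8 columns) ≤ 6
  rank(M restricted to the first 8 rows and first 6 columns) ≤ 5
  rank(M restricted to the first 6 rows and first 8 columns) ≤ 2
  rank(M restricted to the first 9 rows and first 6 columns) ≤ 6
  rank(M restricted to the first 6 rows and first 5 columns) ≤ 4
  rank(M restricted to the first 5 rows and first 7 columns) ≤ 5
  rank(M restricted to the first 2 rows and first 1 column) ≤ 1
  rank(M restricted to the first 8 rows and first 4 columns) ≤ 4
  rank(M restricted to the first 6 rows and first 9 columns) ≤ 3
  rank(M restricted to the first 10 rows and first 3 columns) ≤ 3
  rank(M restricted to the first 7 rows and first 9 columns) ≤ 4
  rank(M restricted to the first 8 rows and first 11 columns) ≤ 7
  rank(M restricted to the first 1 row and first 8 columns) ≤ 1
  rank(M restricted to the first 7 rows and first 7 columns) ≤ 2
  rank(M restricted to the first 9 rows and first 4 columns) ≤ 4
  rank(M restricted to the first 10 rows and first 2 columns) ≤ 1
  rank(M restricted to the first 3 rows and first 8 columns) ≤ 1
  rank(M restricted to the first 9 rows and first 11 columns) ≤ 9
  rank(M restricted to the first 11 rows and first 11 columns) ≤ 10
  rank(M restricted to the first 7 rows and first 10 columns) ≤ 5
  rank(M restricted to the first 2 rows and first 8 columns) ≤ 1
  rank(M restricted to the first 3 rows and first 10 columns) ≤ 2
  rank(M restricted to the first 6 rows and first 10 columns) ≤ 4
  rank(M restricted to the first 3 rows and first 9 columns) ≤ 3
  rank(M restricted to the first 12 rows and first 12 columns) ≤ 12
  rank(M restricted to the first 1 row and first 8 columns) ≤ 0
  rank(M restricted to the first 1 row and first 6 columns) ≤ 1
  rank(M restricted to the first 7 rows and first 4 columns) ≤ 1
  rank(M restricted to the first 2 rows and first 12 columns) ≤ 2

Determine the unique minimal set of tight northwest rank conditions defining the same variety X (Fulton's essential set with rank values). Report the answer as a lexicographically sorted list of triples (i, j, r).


The tightest implied rank at each (i,j), from the 33 conditions:

  row 1: 0 0 0 0 0 0 0 0 1 1 1 1
  row 2: 1 1 1 1 1 1 1 1 2 2 2 2
  row 3: 1 1 1 1 1 1 1 1 2 2 3 3
  row 4: 1 1 1 1 2 2 2 2 3 3 4 4
  row 5: 1 1 1 1 2 2 2 2 3 4 5 5
  row 6: 1 1 1 1 2 2 2 2 3 4 5 6
  row 7: 1 1 1 1 2 2 2 3 4 5 6 7
  row 8: 1 1 2 2 3 3 3 4 5 6 7 8
  row 9: 1 1 2 3 4 4 4 5 6 7 8 9
  row 10: 1 1 2 3 4 5 5 6 7 8 9 10
  row 11: 1 2 3 4 5 6 6 7 8 9 10 11
  row 12: 1 2 3 4 5 6 7 8 9 10 11 12

giving w = (9, 1, 11, 5, 10, 12, 8, 3, 4, 6, 2, 7) via Δ²R.

|D(w)|=39, |Ess(w)|=7:

[(1, 8, 0), (3, 8, 1), (3, 10, 2), (6, 8, 2), (7, 4, 1), (7, 7, 2), (10, 2, 1)]


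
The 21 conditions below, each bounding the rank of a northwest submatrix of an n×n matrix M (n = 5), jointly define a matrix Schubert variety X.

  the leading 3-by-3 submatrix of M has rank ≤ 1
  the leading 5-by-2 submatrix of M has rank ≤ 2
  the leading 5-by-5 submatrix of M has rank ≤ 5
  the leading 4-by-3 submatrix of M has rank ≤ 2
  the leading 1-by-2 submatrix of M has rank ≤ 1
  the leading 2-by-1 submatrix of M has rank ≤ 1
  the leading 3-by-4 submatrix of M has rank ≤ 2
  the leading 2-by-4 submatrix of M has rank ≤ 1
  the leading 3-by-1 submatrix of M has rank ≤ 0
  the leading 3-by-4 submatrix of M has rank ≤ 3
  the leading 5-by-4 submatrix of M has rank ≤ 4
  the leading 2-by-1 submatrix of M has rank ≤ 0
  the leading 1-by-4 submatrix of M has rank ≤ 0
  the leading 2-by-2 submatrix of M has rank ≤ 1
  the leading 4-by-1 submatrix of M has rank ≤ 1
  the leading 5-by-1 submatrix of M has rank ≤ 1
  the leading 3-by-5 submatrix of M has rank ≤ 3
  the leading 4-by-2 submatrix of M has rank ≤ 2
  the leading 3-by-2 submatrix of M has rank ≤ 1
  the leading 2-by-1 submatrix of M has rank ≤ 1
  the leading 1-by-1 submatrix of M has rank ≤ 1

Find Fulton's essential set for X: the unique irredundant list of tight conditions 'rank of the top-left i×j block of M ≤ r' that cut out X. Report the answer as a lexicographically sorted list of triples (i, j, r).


Rank table r_w(5×5) implied by the 21 constraints:

  i=1: 0  0  0  0  1
  i=2: 0  1  1  1  2
  i=3: 0  1  1  2  3
  i=4: 1  2  2  3  4
  i=5: 1  2  3  4  5

so w = (5, 2, 4, 1, 3).

Rothe diagram D(w) (7 cells), 3 SE-corners (essential conditions):

[(1, 4, 0), (3, 1, 0), (3, 3, 1)]


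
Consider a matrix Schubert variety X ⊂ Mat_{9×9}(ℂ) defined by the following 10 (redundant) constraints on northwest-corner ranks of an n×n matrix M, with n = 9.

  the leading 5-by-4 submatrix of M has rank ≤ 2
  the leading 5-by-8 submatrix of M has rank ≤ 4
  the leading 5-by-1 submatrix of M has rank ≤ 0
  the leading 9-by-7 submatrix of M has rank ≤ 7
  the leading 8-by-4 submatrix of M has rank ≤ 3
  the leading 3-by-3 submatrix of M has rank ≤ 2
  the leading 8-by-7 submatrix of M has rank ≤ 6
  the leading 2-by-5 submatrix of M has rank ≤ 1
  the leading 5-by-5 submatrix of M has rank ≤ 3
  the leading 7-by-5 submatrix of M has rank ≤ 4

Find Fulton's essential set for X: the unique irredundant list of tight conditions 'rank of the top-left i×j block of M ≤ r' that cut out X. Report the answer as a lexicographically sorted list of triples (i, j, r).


Computing R[i][j] = min implied NW-rank bound (n=9, 10 conditions):

  row 1: 0  1  1  1  1  1  1  1  1
  row 2: 0  1  1  1  1  2  2  2  2
  row 3: 0  1  2  2  2  3  3  3  3
  row 4: 0  1  2  2  3  4  4  4  4
  row 5: 0  1  2  2  3  4  4  4  5
  row 6: 1  2  3  3  4  5  5  5  6
  row 7: 1  2  3  3  4  5  6  6  7
  row 8: 1  2  3  3  4  5  6  7  8
  row 9: 1  2  3  4  5  6  7  8  9

hence w(1..9) = (2, 6, 3, 5, 9, 1, 7, 8, 4).

Rothe diagram D(w) (14 cells), 5 SE-corners (essential conditions):

[(2, 5, 1), (5, 1, 0), (5, 4, 2), (5, 8, 4), (8, 4, 3)]


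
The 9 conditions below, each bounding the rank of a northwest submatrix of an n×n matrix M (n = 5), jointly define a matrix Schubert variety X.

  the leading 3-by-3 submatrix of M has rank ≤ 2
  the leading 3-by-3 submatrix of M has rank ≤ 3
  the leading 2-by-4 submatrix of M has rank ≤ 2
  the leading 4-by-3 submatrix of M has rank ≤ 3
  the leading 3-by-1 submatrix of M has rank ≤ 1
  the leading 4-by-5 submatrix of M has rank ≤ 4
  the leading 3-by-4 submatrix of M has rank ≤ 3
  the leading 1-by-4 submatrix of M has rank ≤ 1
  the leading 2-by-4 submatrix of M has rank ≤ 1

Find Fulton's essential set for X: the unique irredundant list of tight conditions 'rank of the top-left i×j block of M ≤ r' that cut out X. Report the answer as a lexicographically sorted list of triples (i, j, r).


Rank table r_w(5×5) implied by the 9 constraints:

  R[1]: 1  1  1  1  1
  R[2]: 1  1  1  1  2
  R[3]: 1  2  2  2  3
  R[4]: 1  2  3  3  4
  R[5]: 1  2  3  4  5

the unique w with this rank table is (1, 5, 2, 3, 4).

ℓ(w)=3; the 1 essential cell (i,j,r):

[(2, 4, 1)]
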